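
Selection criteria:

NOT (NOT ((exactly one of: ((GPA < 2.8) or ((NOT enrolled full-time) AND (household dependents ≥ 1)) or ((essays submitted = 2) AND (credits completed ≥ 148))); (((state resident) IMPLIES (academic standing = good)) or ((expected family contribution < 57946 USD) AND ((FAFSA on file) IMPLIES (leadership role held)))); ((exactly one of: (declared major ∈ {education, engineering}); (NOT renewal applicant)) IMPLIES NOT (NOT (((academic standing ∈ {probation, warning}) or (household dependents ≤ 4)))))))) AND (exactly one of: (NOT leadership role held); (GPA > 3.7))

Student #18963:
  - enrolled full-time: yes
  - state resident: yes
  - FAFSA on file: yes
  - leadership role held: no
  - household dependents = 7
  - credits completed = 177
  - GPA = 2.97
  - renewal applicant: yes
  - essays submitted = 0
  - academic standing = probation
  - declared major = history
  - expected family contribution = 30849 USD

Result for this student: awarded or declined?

Atomic conditions:
  GPA < 2.8: 2.97 < 2.8 is false
  NOT enrolled full-time: yes → false
  household dependents ≥ 1: 7 ≥ 1 is true
  essays submitted = 2: 0 == 2 is false
  credits completed ≥ 148: 177 ≥ 148 is true
  state resident: yes → true
  academic standing = good: probation == good is false
  expected family contribution < 57946 USD: 30849 < 57946 is true
  FAFSA on file: yes → true
  leadership role held: no → false
  declared major ∈ {education, engineering}: history is not in the set → false
  NOT renewal applicant: yes → false
  academic standing ∈ {probation, warning}: probation is in the set → true
  household dependents ≤ 4: 7 ≤ 4 is false
  NOT leadership role held: no → true
  GPA > 3.7: 2.97 > 3.7 is false
Combine:
[1.1.1.1.2] false AND true = false
[1.1.1.1.3] false AND true = false
[1.1.1.1] false OR false OR false = false
[1.1.1.2.1] true → false = false
[1.1.1.2.2.2] true → false = false
[1.1.1.2.2] true AND false = false
[1.1.1.2] false OR false = false
[1.1.1.3.1] exactly-one(false, false) = false
[1.1.1.3.2.1.1] true OR false = true
[1.1.1.3.2.1] NOT true = false
[1.1.1.3.2] NOT false = true
[1.1.1.3] false → true (antecedent false ⇒ implication holds) = true
[1.1.1] exactly-one(false, false, true) = true
[1.1] NOT true = false
[1] NOT false = true
[2] exactly-one(true, false) = true
[root] true AND true = true
Overall: true → awarded

Awarded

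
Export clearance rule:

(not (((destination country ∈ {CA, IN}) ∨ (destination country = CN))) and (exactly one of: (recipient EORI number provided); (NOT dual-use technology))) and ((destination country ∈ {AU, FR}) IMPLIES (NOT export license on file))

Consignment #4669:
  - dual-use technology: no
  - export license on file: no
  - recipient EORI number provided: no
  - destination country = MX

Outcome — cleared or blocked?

Atomic conditions:
  destination country ∈ {CA, IN}: MX is not in the set → false
  destination country = CN: MX == CN is false
  recipient EORI number provided: no → false
  NOT dual-use technology: no → true
  destination country ∈ {AU, FR}: MX is not in the set → false
  NOT export license on file: no → true
Combine:
[1.1.1] false OR false = false
[1.1] NOT false = true
[1.2] exactly-one(false, true) = true
[1] true AND true = true
[2] false → true (antecedent false ⇒ implication holds) = true
[root] true AND true = true
Overall: true → cleared

Cleared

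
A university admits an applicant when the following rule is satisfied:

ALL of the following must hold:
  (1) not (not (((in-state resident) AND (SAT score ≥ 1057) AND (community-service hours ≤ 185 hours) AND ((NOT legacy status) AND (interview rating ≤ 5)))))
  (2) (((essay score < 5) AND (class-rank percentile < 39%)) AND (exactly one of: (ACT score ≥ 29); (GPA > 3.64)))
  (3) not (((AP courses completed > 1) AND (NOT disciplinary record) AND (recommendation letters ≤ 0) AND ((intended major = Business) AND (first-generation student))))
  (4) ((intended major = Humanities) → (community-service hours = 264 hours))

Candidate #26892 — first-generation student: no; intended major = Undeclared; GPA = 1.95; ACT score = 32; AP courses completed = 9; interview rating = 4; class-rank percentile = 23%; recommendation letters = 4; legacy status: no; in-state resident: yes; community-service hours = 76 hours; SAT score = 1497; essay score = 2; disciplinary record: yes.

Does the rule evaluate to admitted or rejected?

Admitted

Atomic conditions:
  in-state resident: yes → true
  SAT score ≥ 1057: 1497 ≥ 1057 is true
  community-service hours ≤ 185 hours: 76 ≤ 185 is true
  NOT legacy status: no → true
  interview rating ≤ 5: 4 ≤ 5 is true
  essay score < 5: 2 < 5 is true
  class-rank percentile < 39%: 23 < 39 is true
  ACT score ≥ 29: 32 ≥ 29 is true
  GPA > 3.64: 1.95 > 3.64 is false
  AP courses completed > 1: 9 > 1 is true
  NOT disciplinary record: yes → false
  recommendation letters ≤ 0: 4 ≤ 0 is false
  intended major = Business: Undeclared == Business is false
  first-generation student: no → false
  intended major = Humanities: Undeclared == Humanities is false
  community-service hours = 264 hours: 76 == 264 is false
Combine:
[1.1.1.4] true AND true = true
[1.1.1] true AND true AND true AND true = true
[1.1] NOT true = false
[1] NOT false = true
[2.1] true AND true = true
[2.2] exactly-one(true, false) = true
[2] true AND true = true
[3.1.4] false AND false = false
[3.1] true AND false AND false AND false = false
[3] NOT false = true
[4] false → false (antecedent false ⇒ implication holds) = true
[root] true AND true AND true AND true = true
Overall: true → admitted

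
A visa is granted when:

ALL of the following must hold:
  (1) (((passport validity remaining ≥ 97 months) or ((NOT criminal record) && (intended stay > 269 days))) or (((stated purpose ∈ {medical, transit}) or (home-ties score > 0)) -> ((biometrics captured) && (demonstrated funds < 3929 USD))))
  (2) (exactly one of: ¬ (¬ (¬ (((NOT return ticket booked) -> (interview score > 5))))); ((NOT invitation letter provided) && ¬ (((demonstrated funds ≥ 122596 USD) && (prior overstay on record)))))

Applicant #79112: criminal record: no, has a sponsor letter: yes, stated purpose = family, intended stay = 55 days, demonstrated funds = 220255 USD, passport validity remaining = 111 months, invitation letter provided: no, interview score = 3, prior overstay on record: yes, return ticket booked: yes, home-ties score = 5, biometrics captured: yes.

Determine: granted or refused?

Atomic conditions:
  passport validity remaining ≥ 97 months: 111 ≥ 97 is true
  NOT criminal record: no → true
  intended stay > 269 days: 55 > 269 is false
  stated purpose ∈ {medical, transit}: family is not in the set → false
  home-ties score > 0: 5 > 0 is true
  biometrics captured: yes → true
  demonstrated funds < 3929 USD: 220255 < 3929 is false
  NOT return ticket booked: yes → false
  interview score > 5: 3 > 5 is false
  NOT invitation letter provided: no → true
  demonstrated funds ≥ 122596 USD: 220255 ≥ 122596 is true
  prior overstay on record: yes → true
Combine:
[1.1.2] true AND false = false
[1.1] true OR false = true
[1.2.1] false OR true = true
[1.2.2] true AND false = false
[1.2] true → false = false
[1] true OR false = true
[2.1.1.1.1] false → false (antecedent false ⇒ implication holds) = true
[2.1.1.1] NOT true = false
[2.1.1] NOT false = true
[2.1] NOT true = false
[2.2.2.1] true AND true = true
[2.2.2] NOT true = false
[2.2] true AND false = false
[2] exactly-one(false, false) = false
[root] true AND false = false
Overall: false → refused

Refused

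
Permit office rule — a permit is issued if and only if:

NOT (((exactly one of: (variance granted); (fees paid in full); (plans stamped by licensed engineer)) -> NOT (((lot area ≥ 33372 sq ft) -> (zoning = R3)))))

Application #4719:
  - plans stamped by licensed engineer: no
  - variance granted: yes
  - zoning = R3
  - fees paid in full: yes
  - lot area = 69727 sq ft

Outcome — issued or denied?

Denied

Atomic conditions:
  variance granted: yes → true
  fees paid in full: yes → true
  plans stamped by licensed engineer: no → false
  lot area ≥ 33372 sq ft: 69727 ≥ 33372 is true
  zoning = R3: R3 == R3 is true
Combine:
[1.1] exactly-one(true, true, false) = false
[1.2.1] true → true = true
[1.2] NOT true = false
[1] false → false (antecedent false ⇒ implication holds) = true
[root] NOT true = false
Overall: false → denied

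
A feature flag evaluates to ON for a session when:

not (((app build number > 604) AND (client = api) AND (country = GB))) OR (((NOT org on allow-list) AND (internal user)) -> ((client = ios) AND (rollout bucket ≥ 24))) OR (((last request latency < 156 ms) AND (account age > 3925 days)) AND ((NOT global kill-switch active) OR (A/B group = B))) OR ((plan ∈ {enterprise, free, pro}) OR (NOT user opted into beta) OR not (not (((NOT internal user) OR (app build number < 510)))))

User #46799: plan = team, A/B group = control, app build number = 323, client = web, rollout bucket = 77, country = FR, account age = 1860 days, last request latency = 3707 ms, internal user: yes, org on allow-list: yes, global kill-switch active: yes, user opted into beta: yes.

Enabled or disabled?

Atomic conditions:
  app build number > 604: 323 > 604 is false
  client = api: web == api is false
  country = GB: FR == GB is false
  NOT org on allow-list: yes → false
  internal user: yes → true
  client = ios: web == ios is false
  rollout bucket ≥ 24: 77 ≥ 24 is true
  last request latency < 156 ms: 3707 < 156 is false
  account age > 3925 days: 1860 > 3925 is false
  NOT global kill-switch active: yes → false
  A/B group = B: control == B is false
  plan ∈ {enterprise, free, pro}: team is not in the set → false
  NOT user opted into beta: yes → false
  NOT internal user: yes → false
  app build number < 510: 323 < 510 is true
Combine:
[1.1] false AND false AND false = false
[1] NOT false = true
[2.1] false AND true = false
[2.2] false AND true = false
[2] false → false (antecedent false ⇒ implication holds) = true
[3.1] false AND false = false
[3.2] false OR false = false
[3] false AND false = false
[4.3.1.1] false OR true = true
[4.3.1] NOT true = false
[4.3] NOT false = true
[4] false OR false OR true = true
[root] true OR true OR false OR true = true
Overall: true → enabled

Enabled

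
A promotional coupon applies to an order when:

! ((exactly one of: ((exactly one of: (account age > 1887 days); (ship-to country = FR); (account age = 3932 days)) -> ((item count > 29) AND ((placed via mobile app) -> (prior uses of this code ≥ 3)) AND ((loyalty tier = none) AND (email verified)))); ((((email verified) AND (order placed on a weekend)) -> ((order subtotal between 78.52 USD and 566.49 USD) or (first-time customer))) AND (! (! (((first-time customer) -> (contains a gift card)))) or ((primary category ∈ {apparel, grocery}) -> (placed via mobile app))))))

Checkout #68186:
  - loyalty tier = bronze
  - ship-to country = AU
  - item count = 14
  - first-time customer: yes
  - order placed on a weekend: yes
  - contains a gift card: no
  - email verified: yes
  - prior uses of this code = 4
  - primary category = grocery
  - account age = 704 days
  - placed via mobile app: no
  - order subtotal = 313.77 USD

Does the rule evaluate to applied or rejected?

Atomic conditions:
  account age > 1887 days: 704 > 1887 is false
  ship-to country = FR: AU == FR is false
  account age = 3932 days: 704 == 3932 is false
  item count > 29: 14 > 29 is false
  placed via mobile app: no → false
  prior uses of this code ≥ 3: 4 ≥ 3 is true
  loyalty tier = none: bronze == none is false
  email verified: yes → true
  order placed on a weekend: yes → true
  order subtotal between 78.52 USD and 566.49 USD: 313.77 in [78.52, 566.49] is true
  first-time customer: yes → true
  contains a gift card: no → false
  primary category ∈ {apparel, grocery}: grocery is in the set → true
Combine:
[1.1.1] exactly-one(false, false, false) = false
[1.1.2.2] false → true (antecedent false ⇒ implication holds) = true
[1.1.2.3] false AND true = false
[1.1.2] false AND true AND false = false
[1.1] false → false (antecedent false ⇒ implication holds) = true
[1.2.1.1] true AND true = true
[1.2.1.2] true OR true = true
[1.2.1] true → true = true
[1.2.2.1.1.1] true → false = false
[1.2.2.1.1] NOT false = true
[1.2.2.1] NOT true = false
[1.2.2.2] true → false = false
[1.2.2] false OR false = false
[1.2] true AND false = false
[1] exactly-one(true, false) = true
[root] NOT true = false
Overall: false → rejected

Rejected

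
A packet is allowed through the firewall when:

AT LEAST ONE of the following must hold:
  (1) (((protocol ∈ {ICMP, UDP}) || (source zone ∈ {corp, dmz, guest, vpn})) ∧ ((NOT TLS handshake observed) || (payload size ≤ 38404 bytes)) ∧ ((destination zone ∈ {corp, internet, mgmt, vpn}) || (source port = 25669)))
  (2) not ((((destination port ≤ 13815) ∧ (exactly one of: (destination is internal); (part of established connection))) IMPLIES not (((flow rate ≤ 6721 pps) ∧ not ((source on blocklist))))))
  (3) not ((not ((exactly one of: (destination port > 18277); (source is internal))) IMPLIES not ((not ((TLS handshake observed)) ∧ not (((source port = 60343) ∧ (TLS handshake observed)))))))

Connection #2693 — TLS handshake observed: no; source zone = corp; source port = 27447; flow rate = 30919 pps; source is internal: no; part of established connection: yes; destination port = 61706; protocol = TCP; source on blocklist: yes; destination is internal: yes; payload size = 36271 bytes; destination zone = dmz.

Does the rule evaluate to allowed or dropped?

Dropped

Atomic conditions:
  protocol ∈ {ICMP, UDP}: TCP is not in the set → false
  source zone ∈ {corp, dmz, guest, vpn}: corp is in the set → true
  NOT TLS handshake observed: no → true
  payload size ≤ 38404 bytes: 36271 ≤ 38404 is true
  destination zone ∈ {corp, internet, mgmt, vpn}: dmz is not in the set → false
  source port = 25669: 27447 == 25669 is false
  destination port ≤ 13815: 61706 ≤ 13815 is false
  destination is internal: yes → true
  part of established connection: yes → true
  flow rate ≤ 6721 pps: 30919 ≤ 6721 is false
  source on blocklist: yes → true
  destination port > 18277: 61706 > 18277 is true
  source is internal: no → false
  TLS handshake observed: no → false
  source port = 60343: 27447 == 60343 is false
Combine:
[1.1] false OR true = true
[1.2] true OR true = true
[1.3] false OR false = false
[1] true AND true AND false = false
[2.1.1.2] exactly-one(true, true) = false
[2.1.1] false AND false = false
[2.1.2.1.2] NOT true = false
[2.1.2.1] false AND false = false
[2.1.2] NOT false = true
[2.1] false → true (antecedent false ⇒ implication holds) = true
[2] NOT true = false
[3.1.1.1] exactly-one(true, false) = true
[3.1.1] NOT true = false
[3.1.2.1.1] NOT false = true
[3.1.2.1.2.1] false AND false = false
[3.1.2.1.2] NOT false = true
[3.1.2.1] true AND true = true
[3.1.2] NOT true = false
[3.1] false → false (antecedent false ⇒ implication holds) = true
[3] NOT true = false
[root] false OR false OR false = false
Overall: false → dropped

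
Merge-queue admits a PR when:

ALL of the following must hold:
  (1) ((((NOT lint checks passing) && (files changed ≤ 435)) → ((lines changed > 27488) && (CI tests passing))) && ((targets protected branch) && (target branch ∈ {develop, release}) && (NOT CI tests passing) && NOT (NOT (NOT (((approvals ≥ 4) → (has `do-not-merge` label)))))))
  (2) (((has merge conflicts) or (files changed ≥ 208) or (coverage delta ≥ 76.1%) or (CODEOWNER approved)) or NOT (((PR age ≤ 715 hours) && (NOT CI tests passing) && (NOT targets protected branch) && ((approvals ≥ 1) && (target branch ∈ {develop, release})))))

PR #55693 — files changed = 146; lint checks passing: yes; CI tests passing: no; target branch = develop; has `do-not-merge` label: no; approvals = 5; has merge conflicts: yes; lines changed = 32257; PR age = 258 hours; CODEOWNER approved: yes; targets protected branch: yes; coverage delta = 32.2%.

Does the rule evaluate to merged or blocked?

Merged

Atomic conditions:
  NOT lint checks passing: yes → false
  files changed ≤ 435: 146 ≤ 435 is true
  lines changed > 27488: 32257 > 27488 is true
  CI tests passing: no → false
  targets protected branch: yes → true
  target branch ∈ {develop, release}: develop is in the set → true
  NOT CI tests passing: no → true
  approvals ≥ 4: 5 ≥ 4 is true
  has `do-not-merge` label: no → false
  has merge conflicts: yes → true
  files changed ≥ 208: 146 ≥ 208 is false
  coverage delta ≥ 76.1%: 32.2 ≥ 76.1 is false
  CODEOWNER approved: yes → true
  PR age ≤ 715 hours: 258 ≤ 715 is true
  NOT targets protected branch: yes → false
  approvals ≥ 1: 5 ≥ 1 is true
Combine:
[1.1.1] false AND true = false
[1.1.2] true AND false = false
[1.1] false → false (antecedent false ⇒ implication holds) = true
[1.2.4.1.1.1] true → false = false
[1.2.4.1.1] NOT false = true
[1.2.4.1] NOT true = false
[1.2.4] NOT false = true
[1.2] true AND true AND true AND true = true
[1] true AND true = true
[2.1] true OR false OR false OR true = true
[2.2.1.4] true AND true = true
[2.2.1] true AND true AND false AND true = false
[2.2] NOT false = true
[2] true OR true = true
[root] true AND true = true
Overall: true → merged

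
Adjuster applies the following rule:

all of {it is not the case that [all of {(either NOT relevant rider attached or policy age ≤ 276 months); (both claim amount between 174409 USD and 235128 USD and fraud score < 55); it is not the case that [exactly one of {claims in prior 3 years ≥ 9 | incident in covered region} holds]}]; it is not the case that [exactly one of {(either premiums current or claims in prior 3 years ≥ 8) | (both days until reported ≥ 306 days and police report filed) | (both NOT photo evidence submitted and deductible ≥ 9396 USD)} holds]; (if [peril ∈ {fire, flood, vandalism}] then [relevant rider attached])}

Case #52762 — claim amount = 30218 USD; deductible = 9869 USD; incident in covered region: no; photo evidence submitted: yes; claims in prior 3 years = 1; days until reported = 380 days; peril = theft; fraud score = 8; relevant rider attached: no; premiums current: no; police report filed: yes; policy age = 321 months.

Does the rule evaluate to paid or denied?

Atomic conditions:
  NOT relevant rider attached: no → true
  policy age ≤ 276 months: 321 ≤ 276 is false
  claim amount between 174409 USD and 235128 USD: 30218 in [174409, 235128] is false
  fraud score < 55: 8 < 55 is true
  claims in prior 3 years ≥ 9: 1 ≥ 9 is false
  incident in covered region: no → false
  premiums current: no → false
  claims in prior 3 years ≥ 8: 1 ≥ 8 is false
  days until reported ≥ 306 days: 380 ≥ 306 is true
  police report filed: yes → true
  NOT photo evidence submitted: yes → false
  deductible ≥ 9396 USD: 9869 ≥ 9396 is true
  peril ∈ {fire, flood, vandalism}: theft is not in the set → false
  relevant rider attached: no → false
Combine:
[1.1.1] true OR false = true
[1.1.2] false AND true = false
[1.1.3.1] exactly-one(false, false) = false
[1.1.3] NOT false = true
[1.1] true AND false AND true = false
[1] NOT false = true
[2.1.1] false OR false = false
[2.1.2] true AND true = true
[2.1.3] false AND true = false
[2.1] exactly-one(false, true, false) = true
[2] NOT true = false
[3] false → false (antecedent false ⇒ implication holds) = true
[root] true AND false AND true = false
Overall: false → denied

Denied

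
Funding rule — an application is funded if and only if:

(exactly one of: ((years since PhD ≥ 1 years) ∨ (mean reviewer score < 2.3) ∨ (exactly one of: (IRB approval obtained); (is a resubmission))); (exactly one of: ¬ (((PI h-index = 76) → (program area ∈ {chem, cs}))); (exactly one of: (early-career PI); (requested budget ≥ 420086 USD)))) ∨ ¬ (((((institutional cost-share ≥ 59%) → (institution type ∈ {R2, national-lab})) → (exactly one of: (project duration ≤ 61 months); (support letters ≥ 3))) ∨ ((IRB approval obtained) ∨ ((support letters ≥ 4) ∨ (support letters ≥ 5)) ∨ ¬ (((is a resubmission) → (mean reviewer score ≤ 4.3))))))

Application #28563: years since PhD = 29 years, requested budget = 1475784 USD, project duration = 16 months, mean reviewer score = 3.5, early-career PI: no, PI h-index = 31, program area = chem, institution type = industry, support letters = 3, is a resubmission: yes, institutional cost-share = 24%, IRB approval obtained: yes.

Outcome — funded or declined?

Atomic conditions:
  years since PhD ≥ 1 years: 29 ≥ 1 is true
  mean reviewer score < 2.3: 3.5 < 2.3 is false
  IRB approval obtained: yes → true
  is a resubmission: yes → true
  PI h-index = 76: 31 == 76 is false
  program area ∈ {chem, cs}: chem is in the set → true
  early-career PI: no → false
  requested budget ≥ 420086 USD: 1475784 ≥ 420086 is true
  institutional cost-share ≥ 59%: 24 ≥ 59 is false
  institution type ∈ {R2, national-lab}: industry is not in the set → false
  project duration ≤ 61 months: 16 ≤ 61 is true
  support letters ≥ 3: 3 ≥ 3 is true
  support letters ≥ 4: 3 ≥ 4 is false
  support letters ≥ 5: 3 ≥ 5 is false
  mean reviewer score ≤ 4.3: 3.5 ≤ 4.3 is true
Combine:
[1.1.3] exactly-one(true, true) = false
[1.1] true OR false OR false = true
[1.2.1.1] false → true (antecedent false ⇒ implication holds) = true
[1.2.1] NOT true = false
[1.2.2] exactly-one(false, true) = true
[1.2] exactly-one(false, true) = true
[1] exactly-one(true, true) = false
[2.1.1.1] false → false (antecedent false ⇒ implication holds) = true
[2.1.1.2] exactly-one(true, true) = false
[2.1.1] true → false = false
[2.1.2.2] false OR false = false
[2.1.2.3.1] true → true = true
[2.1.2.3] NOT true = false
[2.1.2] true OR false OR false = true
[2.1] false OR true = true
[2] NOT true = false
[root] false OR false = false
Overall: false → declined

Declined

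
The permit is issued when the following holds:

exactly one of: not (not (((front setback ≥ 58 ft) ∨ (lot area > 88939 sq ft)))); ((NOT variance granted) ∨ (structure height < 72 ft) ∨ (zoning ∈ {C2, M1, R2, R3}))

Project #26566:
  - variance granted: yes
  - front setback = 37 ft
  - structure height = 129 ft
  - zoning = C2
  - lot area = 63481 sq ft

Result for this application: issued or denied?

Atomic conditions:
  front setback ≥ 58 ft: 37 ≥ 58 is false
  lot area > 88939 sq ft: 63481 > 88939 is false
  NOT variance granted: yes → false
  structure height < 72 ft: 129 < 72 is false
  zoning ∈ {C2, M1, R2, R3}: C2 is in the set → true
Combine:
[1.1.1] false OR false = false
[1.1] NOT false = true
[1] NOT true = false
[2] false OR false OR true = true
[root] exactly-one(false, true) = true
Overall: true → issued

Issued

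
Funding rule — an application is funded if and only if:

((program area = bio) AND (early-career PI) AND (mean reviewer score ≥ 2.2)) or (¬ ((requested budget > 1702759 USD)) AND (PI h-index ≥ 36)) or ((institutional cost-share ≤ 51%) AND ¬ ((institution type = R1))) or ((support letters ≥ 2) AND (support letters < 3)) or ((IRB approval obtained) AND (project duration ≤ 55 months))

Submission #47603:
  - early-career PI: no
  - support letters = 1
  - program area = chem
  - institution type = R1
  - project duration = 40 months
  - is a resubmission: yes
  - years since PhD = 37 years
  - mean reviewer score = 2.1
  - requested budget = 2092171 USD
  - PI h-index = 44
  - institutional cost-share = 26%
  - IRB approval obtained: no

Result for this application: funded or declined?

Declined

Atomic conditions:
  program area = bio: chem == bio is false
  early-career PI: no → false
  mean reviewer score ≥ 2.2: 2.1 ≥ 2.2 is false
  requested budget > 1702759 USD: 2092171 > 1702759 is true
  PI h-index ≥ 36: 44 ≥ 36 is true
  institutional cost-share ≤ 51%: 26 ≤ 51 is true
  institution type = R1: R1 == R1 is true
  support letters ≥ 2: 1 ≥ 2 is false
  support letters < 3: 1 < 3 is true
  IRB approval obtained: no → false
  project duration ≤ 55 months: 40 ≤ 55 is true
Combine:
[1] false AND false AND false = false
[2.1] NOT true = false
[2] false AND true = false
[3.2] NOT true = false
[3] true AND false = false
[4] false AND true = false
[5] false AND true = false
[root] false OR false OR false OR false OR false = false
Overall: false → declined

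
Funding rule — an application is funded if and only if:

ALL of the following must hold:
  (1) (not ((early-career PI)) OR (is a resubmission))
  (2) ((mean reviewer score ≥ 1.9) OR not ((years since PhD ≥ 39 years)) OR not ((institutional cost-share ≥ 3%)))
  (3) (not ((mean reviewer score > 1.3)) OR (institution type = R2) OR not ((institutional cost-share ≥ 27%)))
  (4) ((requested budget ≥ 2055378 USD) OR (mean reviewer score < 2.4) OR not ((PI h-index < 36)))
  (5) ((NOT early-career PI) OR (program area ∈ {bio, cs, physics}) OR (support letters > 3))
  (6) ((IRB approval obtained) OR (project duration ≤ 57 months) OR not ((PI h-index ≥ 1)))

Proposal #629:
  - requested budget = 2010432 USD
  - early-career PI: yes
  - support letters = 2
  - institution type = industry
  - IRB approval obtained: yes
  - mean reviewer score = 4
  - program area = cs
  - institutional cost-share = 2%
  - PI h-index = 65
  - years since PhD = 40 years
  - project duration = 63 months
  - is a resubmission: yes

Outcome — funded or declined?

Funded

Atomic conditions:
  early-career PI: yes → true
  is a resubmission: yes → true
  mean reviewer score ≥ 1.9: 4 ≥ 1.9 is true
  years since PhD ≥ 39 years: 40 ≥ 39 is true
  institutional cost-share ≥ 3%: 2 ≥ 3 is false
  mean reviewer score > 1.3: 4 > 1.3 is true
  institution type = R2: industry == R2 is false
  institutional cost-share ≥ 27%: 2 ≥ 27 is false
  requested budget ≥ 2055378 USD: 2010432 ≥ 2055378 is false
  mean reviewer score < 2.4: 4 < 2.4 is false
  PI h-index < 36: 65 < 36 is false
  NOT early-career PI: yes → false
  program area ∈ {bio, cs, physics}: cs is in the set → true
  support letters > 3: 2 > 3 is false
  IRB approval obtained: yes → true
  project duration ≤ 57 months: 63 ≤ 57 is false
  PI h-index ≥ 1: 65 ≥ 1 is true
Combine:
[1.1] NOT true = false
[1] false OR true = true
[2.2] NOT true = false
[2.3] NOT false = true
[2] true OR false OR true = true
[3.1] NOT true = false
[3.3] NOT false = true
[3] false OR false OR true = true
[4.3] NOT false = true
[4] false OR false OR true = true
[5] false OR true OR false = true
[6.3] NOT true = false
[6] true OR false OR false = true
[root] true AND true AND true AND true AND true AND true = true
Overall: true → funded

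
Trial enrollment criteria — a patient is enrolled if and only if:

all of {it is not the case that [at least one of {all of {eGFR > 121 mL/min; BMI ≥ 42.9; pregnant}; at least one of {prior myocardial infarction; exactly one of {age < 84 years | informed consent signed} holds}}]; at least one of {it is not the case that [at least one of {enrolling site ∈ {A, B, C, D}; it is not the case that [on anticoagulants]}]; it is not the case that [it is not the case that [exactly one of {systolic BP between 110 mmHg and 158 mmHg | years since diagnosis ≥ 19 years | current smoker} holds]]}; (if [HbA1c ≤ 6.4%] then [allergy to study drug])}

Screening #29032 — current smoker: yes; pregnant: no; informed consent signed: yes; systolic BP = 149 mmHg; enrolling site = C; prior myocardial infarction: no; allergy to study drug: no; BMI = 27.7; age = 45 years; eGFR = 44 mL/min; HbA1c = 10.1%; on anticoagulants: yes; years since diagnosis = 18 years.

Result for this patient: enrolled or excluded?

Excluded

Atomic conditions:
  eGFR > 121 mL/min: 44 > 121 is false
  BMI ≥ 42.9: 27.7 ≥ 42.9 is false
  pregnant: no → false
  prior myocardial infarction: no → false
  age < 84 years: 45 < 84 is true
  informed consent signed: yes → true
  enrolling site ∈ {A, B, C, D}: C is in the set → true
  on anticoagulants: yes → true
  systolic BP between 110 mmHg and 158 mmHg: 149 in [110, 158] is true
  years since diagnosis ≥ 19 years: 18 ≥ 19 is false
  current smoker: yes → true
  HbA1c ≤ 6.4%: 10.1 ≤ 6.4 is false
  allergy to study drug: no → false
Combine:
[1.1.1] false AND false AND false = false
[1.1.2.2] exactly-one(true, true) = false
[1.1.2] false OR false = false
[1.1] false OR false = false
[1] NOT false = true
[2.1.1.2] NOT true = false
[2.1.1] true OR false = true
[2.1] NOT true = false
[2.2.1.1] exactly-one(true, false, true) = false
[2.2.1] NOT false = true
[2.2] NOT true = false
[2] false OR false = false
[3] false → false (antecedent false ⇒ implication holds) = true
[root] true AND false AND true = false
Overall: false → excluded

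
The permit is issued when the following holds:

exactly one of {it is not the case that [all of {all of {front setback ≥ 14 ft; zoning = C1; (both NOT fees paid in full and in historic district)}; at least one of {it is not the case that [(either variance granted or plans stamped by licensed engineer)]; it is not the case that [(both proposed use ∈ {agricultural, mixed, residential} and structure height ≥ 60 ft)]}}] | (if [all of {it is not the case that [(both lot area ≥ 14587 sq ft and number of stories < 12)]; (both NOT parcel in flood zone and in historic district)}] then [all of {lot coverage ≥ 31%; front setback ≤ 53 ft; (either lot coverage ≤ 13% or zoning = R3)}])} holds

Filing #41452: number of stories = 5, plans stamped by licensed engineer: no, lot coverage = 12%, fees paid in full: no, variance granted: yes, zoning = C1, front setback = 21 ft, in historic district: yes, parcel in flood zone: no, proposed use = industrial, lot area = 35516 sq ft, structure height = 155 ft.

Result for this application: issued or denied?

Issued

Atomic conditions:
  front setback ≥ 14 ft: 21 ≥ 14 is true
  zoning = C1: C1 == C1 is true
  NOT fees paid in full: no → true
  in historic district: yes → true
  variance granted: yes → true
  plans stamped by licensed engineer: no → false
  proposed use ∈ {agricultural, mixed, residential}: industrial is not in the set → false
  structure height ≥ 60 ft: 155 ≥ 60 is true
  lot area ≥ 14587 sq ft: 35516 ≥ 14587 is true
  number of stories < 12: 5 < 12 is true
  NOT parcel in flood zone: no → true
  lot coverage ≥ 31%: 12 ≥ 31 is false
  front setback ≤ 53 ft: 21 ≤ 53 is true
  lot coverage ≤ 13%: 12 ≤ 13 is true
  zoning = R3: C1 == R3 is false
Combine:
[1.1.1.3] true AND true = true
[1.1.1] true AND true AND true = true
[1.1.2.1.1] true OR false = true
[1.1.2.1] NOT true = false
[1.1.2.2.1] false AND true = false
[1.1.2.2] NOT false = true
[1.1.2] false OR true = true
[1.1] true AND true = true
[1] NOT true = false
[2.1.1.1] true AND true = true
[2.1.1] NOT true = false
[2.1.2] true AND true = true
[2.1] false AND true = false
[2.2.3] true OR false = true
[2.2] false AND true AND true = false
[2] false → false (antecedent false ⇒ implication holds) = true
[root] exactly-one(false, true) = true
Overall: true → issued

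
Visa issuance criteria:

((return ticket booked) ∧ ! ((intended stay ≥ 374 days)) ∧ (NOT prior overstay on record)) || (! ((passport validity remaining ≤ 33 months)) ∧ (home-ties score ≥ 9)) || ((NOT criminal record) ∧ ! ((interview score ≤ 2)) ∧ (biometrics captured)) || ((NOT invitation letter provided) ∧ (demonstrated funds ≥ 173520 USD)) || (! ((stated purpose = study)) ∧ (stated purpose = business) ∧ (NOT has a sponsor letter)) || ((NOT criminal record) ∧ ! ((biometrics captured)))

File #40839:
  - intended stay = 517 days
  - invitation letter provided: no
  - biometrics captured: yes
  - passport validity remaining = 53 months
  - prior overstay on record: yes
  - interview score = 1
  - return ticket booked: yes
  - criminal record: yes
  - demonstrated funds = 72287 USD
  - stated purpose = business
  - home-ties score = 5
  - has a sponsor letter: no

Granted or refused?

Granted

Atomic conditions:
  return ticket booked: yes → true
  intended stay ≥ 374 days: 517 ≥ 374 is true
  NOT prior overstay on record: yes → false
  passport validity remaining ≤ 33 months: 53 ≤ 33 is false
  home-ties score ≥ 9: 5 ≥ 9 is false
  NOT criminal record: yes → false
  interview score ≤ 2: 1 ≤ 2 is true
  biometrics captured: yes → true
  NOT invitation letter provided: no → true
  demonstrated funds ≥ 173520 USD: 72287 ≥ 173520 is false
  stated purpose = study: business == study is false
  stated purpose = business: business == business is true
  NOT has a sponsor letter: no → true
Combine:
[1.2] NOT true = false
[1] true AND false AND false = false
[2.1] NOT false = true
[2] true AND false = false
[3.2] NOT true = false
[3] false AND false AND true = false
[4] true AND false = false
[5.1] NOT false = true
[5] true AND true AND true = true
[6.2] NOT true = false
[6] false AND false = false
[root] false OR false OR false OR false OR true OR false = true
Overall: true → granted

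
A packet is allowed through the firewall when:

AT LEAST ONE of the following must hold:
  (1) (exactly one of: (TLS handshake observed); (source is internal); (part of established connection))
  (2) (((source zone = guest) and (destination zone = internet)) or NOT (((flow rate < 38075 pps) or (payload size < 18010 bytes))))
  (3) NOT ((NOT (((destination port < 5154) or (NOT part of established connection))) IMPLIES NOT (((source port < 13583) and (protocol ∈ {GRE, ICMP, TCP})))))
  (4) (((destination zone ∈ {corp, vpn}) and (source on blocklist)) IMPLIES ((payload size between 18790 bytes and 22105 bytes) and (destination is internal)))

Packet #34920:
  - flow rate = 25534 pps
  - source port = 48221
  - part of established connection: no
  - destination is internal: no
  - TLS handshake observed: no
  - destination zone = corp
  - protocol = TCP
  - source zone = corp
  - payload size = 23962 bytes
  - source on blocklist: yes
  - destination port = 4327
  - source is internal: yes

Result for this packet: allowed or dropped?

Atomic conditions:
  TLS handshake observed: no → false
  source is internal: yes → true
  part of established connection: no → false
  source zone = guest: corp == guest is false
  destination zone = internet: corp == internet is false
  flow rate < 38075 pps: 25534 < 38075 is true
  payload size < 18010 bytes: 23962 < 18010 is false
  destination port < 5154: 4327 < 5154 is true
  NOT part of established connection: no → true
  source port < 13583: 48221 < 13583 is false
  protocol ∈ {GRE, ICMP, TCP}: TCP is in the set → true
  destination zone ∈ {corp, vpn}: corp is in the set → true
  source on blocklist: yes → true
  payload size between 18790 bytes and 22105 bytes: 23962 in [18790, 22105] is false
  destination is internal: no → false
Combine:
[1] exactly-one(false, true, false) = true
[2.1] false AND false = false
[2.2.1] true OR false = true
[2.2] NOT true = false
[2] false OR false = false
[3.1.1.1] true OR true = true
[3.1.1] NOT true = false
[3.1.2.1] false AND true = false
[3.1.2] NOT false = true
[3.1] false → true (antecedent false ⇒ implication holds) = true
[3] NOT true = false
[4.1] true AND true = true
[4.2] false AND false = false
[4] true → false = false
[root] true OR false OR false OR false = true
Overall: true → allowed

Allowed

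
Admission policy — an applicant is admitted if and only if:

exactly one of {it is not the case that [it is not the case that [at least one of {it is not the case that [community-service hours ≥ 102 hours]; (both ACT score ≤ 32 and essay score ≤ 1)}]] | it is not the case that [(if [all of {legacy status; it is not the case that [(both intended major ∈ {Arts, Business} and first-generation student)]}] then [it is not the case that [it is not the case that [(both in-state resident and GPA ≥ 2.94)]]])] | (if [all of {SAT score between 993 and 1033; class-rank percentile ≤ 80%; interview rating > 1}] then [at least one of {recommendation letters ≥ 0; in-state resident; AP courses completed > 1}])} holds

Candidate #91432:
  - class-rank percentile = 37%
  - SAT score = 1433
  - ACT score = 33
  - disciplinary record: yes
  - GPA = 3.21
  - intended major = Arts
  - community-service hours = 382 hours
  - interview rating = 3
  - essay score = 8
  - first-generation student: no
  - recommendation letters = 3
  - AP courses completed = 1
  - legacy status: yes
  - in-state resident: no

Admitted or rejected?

Atomic conditions:
  community-service hours ≥ 102 hours: 382 ≥ 102 is true
  ACT score ≤ 32: 33 ≤ 32 is false
  essay score ≤ 1: 8 ≤ 1 is false
  legacy status: yes → true
  intended major ∈ {Arts, Business}: Arts is in the set → true
  first-generation student: no → false
  in-state resident: no → false
  GPA ≥ 2.94: 3.21 ≥ 2.94 is true
  SAT score between 993 and 1033: 1433 in [993, 1033] is false
  class-rank percentile ≤ 80%: 37 ≤ 80 is true
  interview rating > 1: 3 > 1 is true
  recommendation letters ≥ 0: 3 ≥ 0 is true
  AP courses completed > 1: 1 > 1 is false
Combine:
[1.1.1.1] NOT true = false
[1.1.1.2] false AND false = false
[1.1.1] false OR false = false
[1.1] NOT false = true
[1] NOT true = false
[2.1.1.2.1] true AND false = false
[2.1.1.2] NOT false = true
[2.1.1] true AND true = true
[2.1.2.1.1] false AND true = false
[2.1.2.1] NOT false = true
[2.1.2] NOT true = false
[2.1] true → false = false
[2] NOT false = true
[3.1] false AND true AND true = false
[3.2] true OR false OR false = true
[3] false → true (antecedent false ⇒ implication holds) = true
[root] exactly-one(false, true, true) = false
Overall: false → rejected

Rejected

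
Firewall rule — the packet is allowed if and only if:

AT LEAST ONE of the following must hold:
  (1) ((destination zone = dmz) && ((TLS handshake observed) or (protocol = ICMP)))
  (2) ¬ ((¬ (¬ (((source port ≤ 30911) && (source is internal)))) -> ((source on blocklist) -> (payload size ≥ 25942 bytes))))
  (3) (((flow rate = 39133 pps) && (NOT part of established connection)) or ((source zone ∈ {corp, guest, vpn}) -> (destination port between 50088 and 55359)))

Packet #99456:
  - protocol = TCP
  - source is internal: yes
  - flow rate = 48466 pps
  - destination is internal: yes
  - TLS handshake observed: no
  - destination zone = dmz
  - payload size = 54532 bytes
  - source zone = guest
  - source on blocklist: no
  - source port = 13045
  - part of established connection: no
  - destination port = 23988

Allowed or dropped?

Dropped

Atomic conditions:
  destination zone = dmz: dmz == dmz is true
  TLS handshake observed: no → false
  protocol = ICMP: TCP == ICMP is false
  source port ≤ 30911: 13045 ≤ 30911 is true
  source is internal: yes → true
  source on blocklist: no → false
  payload size ≥ 25942 bytes: 54532 ≥ 25942 is true
  flow rate = 39133 pps: 48466 == 39133 is false
  NOT part of established connection: no → true
  source zone ∈ {corp, guest, vpn}: guest is in the set → true
  destination port between 50088 and 55359: 23988 in [50088, 55359] is false
Combine:
[1.2] false OR false = false
[1] true AND false = false
[2.1.1.1.1] true AND true = true
[2.1.1.1] NOT true = false
[2.1.1] NOT false = true
[2.1.2] false → true (antecedent false ⇒ implication holds) = true
[2.1] true → true = true
[2] NOT true = false
[3.1] false AND true = false
[3.2] true → false = false
[3] false OR false = false
[root] false OR false OR false = false
Overall: false → dropped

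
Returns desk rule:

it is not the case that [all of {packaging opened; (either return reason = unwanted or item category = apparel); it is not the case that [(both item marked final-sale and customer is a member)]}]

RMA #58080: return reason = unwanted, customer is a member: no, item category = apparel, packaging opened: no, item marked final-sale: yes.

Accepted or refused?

Accepted

Atomic conditions:
  packaging opened: no → false
  return reason = unwanted: unwanted == unwanted is true
  item category = apparel: apparel == apparel is true
  item marked final-sale: yes → true
  customer is a member: no → false
Combine:
[1.2] true OR true = true
[1.3.1] true AND false = false
[1.3] NOT false = true
[1] false AND true AND true = false
[root] NOT false = true
Overall: true → accepted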